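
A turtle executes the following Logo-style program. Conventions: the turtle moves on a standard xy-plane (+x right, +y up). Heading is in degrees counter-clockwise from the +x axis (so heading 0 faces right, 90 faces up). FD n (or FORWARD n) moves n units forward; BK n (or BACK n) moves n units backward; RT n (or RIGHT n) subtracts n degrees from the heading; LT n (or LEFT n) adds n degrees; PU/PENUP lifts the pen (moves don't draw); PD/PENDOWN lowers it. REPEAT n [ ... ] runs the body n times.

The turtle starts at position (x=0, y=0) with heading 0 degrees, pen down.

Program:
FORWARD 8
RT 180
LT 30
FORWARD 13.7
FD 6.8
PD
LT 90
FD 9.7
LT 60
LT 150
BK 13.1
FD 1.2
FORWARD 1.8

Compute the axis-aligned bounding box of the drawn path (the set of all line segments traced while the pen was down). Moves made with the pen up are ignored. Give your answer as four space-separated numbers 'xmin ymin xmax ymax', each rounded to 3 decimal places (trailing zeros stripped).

Answer: -9.754 -25.2 8 0

Derivation:
Executing turtle program step by step:
Start: pos=(0,0), heading=0, pen down
FD 8: (0,0) -> (8,0) [heading=0, draw]
RT 180: heading 0 -> 180
LT 30: heading 180 -> 210
FD 13.7: (8,0) -> (-3.865,-6.85) [heading=210, draw]
FD 6.8: (-3.865,-6.85) -> (-9.754,-10.25) [heading=210, draw]
PD: pen down
LT 90: heading 210 -> 300
FD 9.7: (-9.754,-10.25) -> (-4.904,-18.65) [heading=300, draw]
LT 60: heading 300 -> 0
LT 150: heading 0 -> 150
BK 13.1: (-4.904,-18.65) -> (6.441,-25.2) [heading=150, draw]
FD 1.2: (6.441,-25.2) -> (5.402,-24.6) [heading=150, draw]
FD 1.8: (5.402,-24.6) -> (3.843,-23.7) [heading=150, draw]
Final: pos=(3.843,-23.7), heading=150, 7 segment(s) drawn

Segment endpoints: x in {-9.754, -4.904, -3.865, 0, 3.843, 5.402, 6.441, 8}, y in {-25.2, -24.6, -23.7, -18.65, -10.25, -6.85, 0}
xmin=-9.754, ymin=-25.2, xmax=8, ymax=0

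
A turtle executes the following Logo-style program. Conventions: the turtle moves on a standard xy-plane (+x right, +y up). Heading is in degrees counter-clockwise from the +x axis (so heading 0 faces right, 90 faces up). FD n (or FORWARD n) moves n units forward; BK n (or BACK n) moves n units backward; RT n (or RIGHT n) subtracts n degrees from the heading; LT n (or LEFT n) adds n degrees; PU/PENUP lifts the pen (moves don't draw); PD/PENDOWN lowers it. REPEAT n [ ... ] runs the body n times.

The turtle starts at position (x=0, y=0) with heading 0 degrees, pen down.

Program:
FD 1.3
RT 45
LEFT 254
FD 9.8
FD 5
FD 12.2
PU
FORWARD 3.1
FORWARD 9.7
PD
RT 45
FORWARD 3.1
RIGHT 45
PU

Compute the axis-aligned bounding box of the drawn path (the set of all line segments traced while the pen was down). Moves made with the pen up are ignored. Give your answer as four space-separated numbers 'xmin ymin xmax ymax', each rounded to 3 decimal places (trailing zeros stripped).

Answer: -36.49 -19.295 1.3 0

Derivation:
Executing turtle program step by step:
Start: pos=(0,0), heading=0, pen down
FD 1.3: (0,0) -> (1.3,0) [heading=0, draw]
RT 45: heading 0 -> 315
LT 254: heading 315 -> 209
FD 9.8: (1.3,0) -> (-7.271,-4.751) [heading=209, draw]
FD 5: (-7.271,-4.751) -> (-11.644,-7.175) [heading=209, draw]
FD 12.2: (-11.644,-7.175) -> (-22.315,-13.09) [heading=209, draw]
PU: pen up
FD 3.1: (-22.315,-13.09) -> (-25.026,-14.593) [heading=209, move]
FD 9.7: (-25.026,-14.593) -> (-33.51,-19.295) [heading=209, move]
PD: pen down
RT 45: heading 209 -> 164
FD 3.1: (-33.51,-19.295) -> (-36.49,-18.441) [heading=164, draw]
RT 45: heading 164 -> 119
PU: pen up
Final: pos=(-36.49,-18.441), heading=119, 5 segment(s) drawn

Segment endpoints: x in {-36.49, -33.51, -22.315, -11.644, -7.271, 0, 1.3}, y in {-19.295, -18.441, -13.09, -7.175, -4.751, 0}
xmin=-36.49, ymin=-19.295, xmax=1.3, ymax=0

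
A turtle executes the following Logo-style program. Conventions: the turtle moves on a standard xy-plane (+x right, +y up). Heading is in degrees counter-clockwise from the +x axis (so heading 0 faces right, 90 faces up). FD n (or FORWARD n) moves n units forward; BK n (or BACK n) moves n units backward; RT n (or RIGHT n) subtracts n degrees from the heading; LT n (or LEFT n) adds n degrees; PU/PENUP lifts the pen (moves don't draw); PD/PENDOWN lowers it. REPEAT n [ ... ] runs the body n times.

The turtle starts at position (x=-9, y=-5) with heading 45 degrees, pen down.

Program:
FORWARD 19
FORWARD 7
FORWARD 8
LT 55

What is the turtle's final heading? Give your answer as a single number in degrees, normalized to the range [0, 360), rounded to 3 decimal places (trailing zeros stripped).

Executing turtle program step by step:
Start: pos=(-9,-5), heading=45, pen down
FD 19: (-9,-5) -> (4.435,8.435) [heading=45, draw]
FD 7: (4.435,8.435) -> (9.385,13.385) [heading=45, draw]
FD 8: (9.385,13.385) -> (15.042,19.042) [heading=45, draw]
LT 55: heading 45 -> 100
Final: pos=(15.042,19.042), heading=100, 3 segment(s) drawn

Answer: 100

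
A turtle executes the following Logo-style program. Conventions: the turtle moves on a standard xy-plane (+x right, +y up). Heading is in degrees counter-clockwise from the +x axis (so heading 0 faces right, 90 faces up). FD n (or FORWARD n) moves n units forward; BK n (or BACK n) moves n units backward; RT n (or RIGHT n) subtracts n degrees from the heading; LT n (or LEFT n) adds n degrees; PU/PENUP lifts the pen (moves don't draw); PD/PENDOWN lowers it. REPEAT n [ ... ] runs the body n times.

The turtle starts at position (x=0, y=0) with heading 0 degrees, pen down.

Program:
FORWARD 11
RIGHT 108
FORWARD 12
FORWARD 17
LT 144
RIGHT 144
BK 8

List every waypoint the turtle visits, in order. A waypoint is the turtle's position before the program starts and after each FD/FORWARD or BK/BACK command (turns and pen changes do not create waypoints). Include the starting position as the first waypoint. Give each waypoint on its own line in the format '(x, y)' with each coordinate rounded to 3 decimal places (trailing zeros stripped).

Answer: (0, 0)
(11, 0)
(7.292, -11.413)
(2.039, -27.581)
(4.511, -19.972)

Derivation:
Executing turtle program step by step:
Start: pos=(0,0), heading=0, pen down
FD 11: (0,0) -> (11,0) [heading=0, draw]
RT 108: heading 0 -> 252
FD 12: (11,0) -> (7.292,-11.413) [heading=252, draw]
FD 17: (7.292,-11.413) -> (2.039,-27.581) [heading=252, draw]
LT 144: heading 252 -> 36
RT 144: heading 36 -> 252
BK 8: (2.039,-27.581) -> (4.511,-19.972) [heading=252, draw]
Final: pos=(4.511,-19.972), heading=252, 4 segment(s) drawn
Waypoints (5 total):
(0, 0)
(11, 0)
(7.292, -11.413)
(2.039, -27.581)
(4.511, -19.972)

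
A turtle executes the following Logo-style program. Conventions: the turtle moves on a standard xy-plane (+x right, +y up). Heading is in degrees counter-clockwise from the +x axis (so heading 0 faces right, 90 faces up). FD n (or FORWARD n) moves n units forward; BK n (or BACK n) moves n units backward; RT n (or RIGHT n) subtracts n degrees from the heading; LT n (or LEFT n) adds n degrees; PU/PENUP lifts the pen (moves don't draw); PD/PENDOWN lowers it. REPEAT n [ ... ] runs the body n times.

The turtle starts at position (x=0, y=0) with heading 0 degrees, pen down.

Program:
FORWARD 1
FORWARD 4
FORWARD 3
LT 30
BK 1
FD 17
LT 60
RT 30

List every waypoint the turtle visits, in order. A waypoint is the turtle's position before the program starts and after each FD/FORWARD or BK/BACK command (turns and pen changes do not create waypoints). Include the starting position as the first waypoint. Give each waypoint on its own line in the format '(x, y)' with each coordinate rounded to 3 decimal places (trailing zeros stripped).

Executing turtle program step by step:
Start: pos=(0,0), heading=0, pen down
FD 1: (0,0) -> (1,0) [heading=0, draw]
FD 4: (1,0) -> (5,0) [heading=0, draw]
FD 3: (5,0) -> (8,0) [heading=0, draw]
LT 30: heading 0 -> 30
BK 1: (8,0) -> (7.134,-0.5) [heading=30, draw]
FD 17: (7.134,-0.5) -> (21.856,8) [heading=30, draw]
LT 60: heading 30 -> 90
RT 30: heading 90 -> 60
Final: pos=(21.856,8), heading=60, 5 segment(s) drawn
Waypoints (6 total):
(0, 0)
(1, 0)
(5, 0)
(8, 0)
(7.134, -0.5)
(21.856, 8)

Answer: (0, 0)
(1, 0)
(5, 0)
(8, 0)
(7.134, -0.5)
(21.856, 8)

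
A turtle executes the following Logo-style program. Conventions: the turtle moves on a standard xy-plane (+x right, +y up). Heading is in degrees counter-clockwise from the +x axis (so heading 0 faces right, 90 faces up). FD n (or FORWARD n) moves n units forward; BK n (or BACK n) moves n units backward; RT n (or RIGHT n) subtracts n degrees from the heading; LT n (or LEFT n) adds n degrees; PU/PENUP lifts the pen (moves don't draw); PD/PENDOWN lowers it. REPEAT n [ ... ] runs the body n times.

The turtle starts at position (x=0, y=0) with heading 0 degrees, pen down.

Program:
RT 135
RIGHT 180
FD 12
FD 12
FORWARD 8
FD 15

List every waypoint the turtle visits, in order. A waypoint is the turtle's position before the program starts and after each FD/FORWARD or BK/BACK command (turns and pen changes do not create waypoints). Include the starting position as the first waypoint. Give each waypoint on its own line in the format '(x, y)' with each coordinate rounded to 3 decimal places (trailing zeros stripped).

Answer: (0, 0)
(8.485, 8.485)
(16.971, 16.971)
(22.627, 22.627)
(33.234, 33.234)

Derivation:
Executing turtle program step by step:
Start: pos=(0,0), heading=0, pen down
RT 135: heading 0 -> 225
RT 180: heading 225 -> 45
FD 12: (0,0) -> (8.485,8.485) [heading=45, draw]
FD 12: (8.485,8.485) -> (16.971,16.971) [heading=45, draw]
FD 8: (16.971,16.971) -> (22.627,22.627) [heading=45, draw]
FD 15: (22.627,22.627) -> (33.234,33.234) [heading=45, draw]
Final: pos=(33.234,33.234), heading=45, 4 segment(s) drawn
Waypoints (5 total):
(0, 0)
(8.485, 8.485)
(16.971, 16.971)
(22.627, 22.627)
(33.234, 33.234)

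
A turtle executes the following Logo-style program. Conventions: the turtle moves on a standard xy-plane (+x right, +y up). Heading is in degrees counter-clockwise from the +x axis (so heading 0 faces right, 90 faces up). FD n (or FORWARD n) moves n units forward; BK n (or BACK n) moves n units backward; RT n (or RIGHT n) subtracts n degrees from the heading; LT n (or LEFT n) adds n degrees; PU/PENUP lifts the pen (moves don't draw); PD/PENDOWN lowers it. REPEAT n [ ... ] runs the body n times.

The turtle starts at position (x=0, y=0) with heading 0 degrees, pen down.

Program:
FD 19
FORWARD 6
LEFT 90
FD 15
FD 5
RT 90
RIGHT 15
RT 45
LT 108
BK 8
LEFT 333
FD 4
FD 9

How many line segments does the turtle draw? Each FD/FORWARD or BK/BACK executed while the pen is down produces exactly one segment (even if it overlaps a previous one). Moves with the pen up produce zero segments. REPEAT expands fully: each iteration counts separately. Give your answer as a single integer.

Answer: 7

Derivation:
Executing turtle program step by step:
Start: pos=(0,0), heading=0, pen down
FD 19: (0,0) -> (19,0) [heading=0, draw]
FD 6: (19,0) -> (25,0) [heading=0, draw]
LT 90: heading 0 -> 90
FD 15: (25,0) -> (25,15) [heading=90, draw]
FD 5: (25,15) -> (25,20) [heading=90, draw]
RT 90: heading 90 -> 0
RT 15: heading 0 -> 345
RT 45: heading 345 -> 300
LT 108: heading 300 -> 48
BK 8: (25,20) -> (19.647,14.055) [heading=48, draw]
LT 333: heading 48 -> 21
FD 4: (19.647,14.055) -> (23.381,15.488) [heading=21, draw]
FD 9: (23.381,15.488) -> (31.784,18.714) [heading=21, draw]
Final: pos=(31.784,18.714), heading=21, 7 segment(s) drawn
Segments drawn: 7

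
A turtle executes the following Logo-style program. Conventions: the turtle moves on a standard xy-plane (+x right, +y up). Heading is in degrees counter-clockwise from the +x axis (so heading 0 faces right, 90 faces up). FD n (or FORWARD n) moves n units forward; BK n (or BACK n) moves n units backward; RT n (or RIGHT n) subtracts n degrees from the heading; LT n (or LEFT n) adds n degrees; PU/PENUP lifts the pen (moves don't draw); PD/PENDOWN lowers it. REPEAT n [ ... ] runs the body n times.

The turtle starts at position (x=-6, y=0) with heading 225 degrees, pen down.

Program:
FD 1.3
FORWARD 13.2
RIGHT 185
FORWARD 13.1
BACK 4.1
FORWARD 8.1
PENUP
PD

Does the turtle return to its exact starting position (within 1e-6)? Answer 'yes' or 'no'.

Answer: no

Derivation:
Executing turtle program step by step:
Start: pos=(-6,0), heading=225, pen down
FD 1.3: (-6,0) -> (-6.919,-0.919) [heading=225, draw]
FD 13.2: (-6.919,-0.919) -> (-16.253,-10.253) [heading=225, draw]
RT 185: heading 225 -> 40
FD 13.1: (-16.253,-10.253) -> (-6.218,-1.833) [heading=40, draw]
BK 4.1: (-6.218,-1.833) -> (-9.359,-4.468) [heading=40, draw]
FD 8.1: (-9.359,-4.468) -> (-3.154,0.739) [heading=40, draw]
PU: pen up
PD: pen down
Final: pos=(-3.154,0.739), heading=40, 5 segment(s) drawn

Start position: (-6, 0)
Final position: (-3.154, 0.739)
Distance = 2.941; >= 1e-6 -> NOT closed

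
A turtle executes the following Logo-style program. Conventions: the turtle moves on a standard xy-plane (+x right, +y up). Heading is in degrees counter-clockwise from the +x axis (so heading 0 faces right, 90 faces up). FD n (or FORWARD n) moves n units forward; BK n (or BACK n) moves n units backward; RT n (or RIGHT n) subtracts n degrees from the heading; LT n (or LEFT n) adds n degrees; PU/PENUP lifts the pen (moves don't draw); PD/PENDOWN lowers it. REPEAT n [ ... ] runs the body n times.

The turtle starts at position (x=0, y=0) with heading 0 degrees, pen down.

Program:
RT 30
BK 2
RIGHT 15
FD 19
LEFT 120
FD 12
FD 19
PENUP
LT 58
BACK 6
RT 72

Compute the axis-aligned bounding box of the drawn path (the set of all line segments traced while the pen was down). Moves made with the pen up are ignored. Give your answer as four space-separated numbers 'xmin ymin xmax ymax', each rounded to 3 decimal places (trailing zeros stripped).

Answer: -1.732 -12.435 19.726 17.509

Derivation:
Executing turtle program step by step:
Start: pos=(0,0), heading=0, pen down
RT 30: heading 0 -> 330
BK 2: (0,0) -> (-1.732,1) [heading=330, draw]
RT 15: heading 330 -> 315
FD 19: (-1.732,1) -> (11.703,-12.435) [heading=315, draw]
LT 120: heading 315 -> 75
FD 12: (11.703,-12.435) -> (14.809,-0.844) [heading=75, draw]
FD 19: (14.809,-0.844) -> (19.726,17.509) [heading=75, draw]
PU: pen up
LT 58: heading 75 -> 133
BK 6: (19.726,17.509) -> (23.818,13.121) [heading=133, move]
RT 72: heading 133 -> 61
Final: pos=(23.818,13.121), heading=61, 4 segment(s) drawn

Segment endpoints: x in {-1.732, 0, 11.703, 14.809, 19.726}, y in {-12.435, -0.844, 0, 1, 17.509}
xmin=-1.732, ymin=-12.435, xmax=19.726, ymax=17.509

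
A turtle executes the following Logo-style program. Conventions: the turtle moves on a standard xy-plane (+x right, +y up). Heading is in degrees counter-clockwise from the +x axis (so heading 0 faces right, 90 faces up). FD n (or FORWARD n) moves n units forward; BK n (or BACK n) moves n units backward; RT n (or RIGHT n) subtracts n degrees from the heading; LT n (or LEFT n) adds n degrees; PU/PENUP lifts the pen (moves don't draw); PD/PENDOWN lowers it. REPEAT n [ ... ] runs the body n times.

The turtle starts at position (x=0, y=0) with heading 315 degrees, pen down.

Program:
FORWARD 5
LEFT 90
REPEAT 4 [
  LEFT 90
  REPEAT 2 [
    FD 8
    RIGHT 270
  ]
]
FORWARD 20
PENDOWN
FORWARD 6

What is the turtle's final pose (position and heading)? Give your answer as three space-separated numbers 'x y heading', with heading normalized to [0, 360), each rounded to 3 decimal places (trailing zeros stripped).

Executing turtle program step by step:
Start: pos=(0,0), heading=315, pen down
FD 5: (0,0) -> (3.536,-3.536) [heading=315, draw]
LT 90: heading 315 -> 45
REPEAT 4 [
  -- iteration 1/4 --
  LT 90: heading 45 -> 135
  REPEAT 2 [
    -- iteration 1/2 --
    FD 8: (3.536,-3.536) -> (-2.121,2.121) [heading=135, draw]
    RT 270: heading 135 -> 225
    -- iteration 2/2 --
    FD 8: (-2.121,2.121) -> (-7.778,-3.536) [heading=225, draw]
    RT 270: heading 225 -> 315
  ]
  -- iteration 2/4 --
  LT 90: heading 315 -> 45
  REPEAT 2 [
    -- iteration 1/2 --
    FD 8: (-7.778,-3.536) -> (-2.121,2.121) [heading=45, draw]
    RT 270: heading 45 -> 135
    -- iteration 2/2 --
    FD 8: (-2.121,2.121) -> (-7.778,7.778) [heading=135, draw]
    RT 270: heading 135 -> 225
  ]
  -- iteration 3/4 --
  LT 90: heading 225 -> 315
  REPEAT 2 [
    -- iteration 1/2 --
    FD 8: (-7.778,7.778) -> (-2.121,2.121) [heading=315, draw]
    RT 270: heading 315 -> 45
    -- iteration 2/2 --
    FD 8: (-2.121,2.121) -> (3.536,7.778) [heading=45, draw]
    RT 270: heading 45 -> 135
  ]
  -- iteration 4/4 --
  LT 90: heading 135 -> 225
  REPEAT 2 [
    -- iteration 1/2 --
    FD 8: (3.536,7.778) -> (-2.121,2.121) [heading=225, draw]
    RT 270: heading 225 -> 315
    -- iteration 2/2 --
    FD 8: (-2.121,2.121) -> (3.536,-3.536) [heading=315, draw]
    RT 270: heading 315 -> 45
  ]
]
FD 20: (3.536,-3.536) -> (17.678,10.607) [heading=45, draw]
PD: pen down
FD 6: (17.678,10.607) -> (21.92,14.849) [heading=45, draw]
Final: pos=(21.92,14.849), heading=45, 11 segment(s) drawn

Answer: 21.92 14.849 45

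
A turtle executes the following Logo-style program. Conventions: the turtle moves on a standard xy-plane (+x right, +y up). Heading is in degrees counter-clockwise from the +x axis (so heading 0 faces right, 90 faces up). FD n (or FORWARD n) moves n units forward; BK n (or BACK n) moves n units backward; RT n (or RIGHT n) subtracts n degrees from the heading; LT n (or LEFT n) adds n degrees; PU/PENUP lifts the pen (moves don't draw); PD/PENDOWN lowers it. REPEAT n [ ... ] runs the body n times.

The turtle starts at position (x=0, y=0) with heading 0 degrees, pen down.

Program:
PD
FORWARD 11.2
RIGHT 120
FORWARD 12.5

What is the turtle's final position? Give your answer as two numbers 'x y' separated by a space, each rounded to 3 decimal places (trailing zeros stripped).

Executing turtle program step by step:
Start: pos=(0,0), heading=0, pen down
PD: pen down
FD 11.2: (0,0) -> (11.2,0) [heading=0, draw]
RT 120: heading 0 -> 240
FD 12.5: (11.2,0) -> (4.95,-10.825) [heading=240, draw]
Final: pos=(4.95,-10.825), heading=240, 2 segment(s) drawn

Answer: 4.95 -10.825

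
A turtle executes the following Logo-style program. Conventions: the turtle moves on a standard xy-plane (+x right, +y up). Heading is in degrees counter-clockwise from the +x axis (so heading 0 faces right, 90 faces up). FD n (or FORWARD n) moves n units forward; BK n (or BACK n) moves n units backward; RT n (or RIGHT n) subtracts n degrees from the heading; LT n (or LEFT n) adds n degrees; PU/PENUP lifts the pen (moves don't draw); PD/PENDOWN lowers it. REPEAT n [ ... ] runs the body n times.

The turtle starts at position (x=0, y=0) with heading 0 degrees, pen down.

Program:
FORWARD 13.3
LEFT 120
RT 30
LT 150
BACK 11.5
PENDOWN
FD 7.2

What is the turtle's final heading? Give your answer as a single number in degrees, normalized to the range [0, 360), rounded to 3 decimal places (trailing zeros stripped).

Answer: 240

Derivation:
Executing turtle program step by step:
Start: pos=(0,0), heading=0, pen down
FD 13.3: (0,0) -> (13.3,0) [heading=0, draw]
LT 120: heading 0 -> 120
RT 30: heading 120 -> 90
LT 150: heading 90 -> 240
BK 11.5: (13.3,0) -> (19.05,9.959) [heading=240, draw]
PD: pen down
FD 7.2: (19.05,9.959) -> (15.45,3.724) [heading=240, draw]
Final: pos=(15.45,3.724), heading=240, 3 segment(s) drawn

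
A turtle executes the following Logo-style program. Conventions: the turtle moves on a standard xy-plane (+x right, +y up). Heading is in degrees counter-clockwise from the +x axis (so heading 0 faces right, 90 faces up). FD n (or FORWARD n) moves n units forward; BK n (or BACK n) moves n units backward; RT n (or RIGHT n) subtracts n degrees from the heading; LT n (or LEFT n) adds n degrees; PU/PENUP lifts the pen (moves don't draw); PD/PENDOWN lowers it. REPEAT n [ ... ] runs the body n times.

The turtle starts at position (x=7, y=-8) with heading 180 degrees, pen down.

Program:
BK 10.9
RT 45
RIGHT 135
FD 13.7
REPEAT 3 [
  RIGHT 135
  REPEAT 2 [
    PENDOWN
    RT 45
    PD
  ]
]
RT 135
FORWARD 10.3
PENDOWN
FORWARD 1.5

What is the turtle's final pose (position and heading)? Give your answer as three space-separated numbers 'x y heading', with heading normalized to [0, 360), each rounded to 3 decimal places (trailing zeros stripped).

Executing turtle program step by step:
Start: pos=(7,-8), heading=180, pen down
BK 10.9: (7,-8) -> (17.9,-8) [heading=180, draw]
RT 45: heading 180 -> 135
RT 135: heading 135 -> 0
FD 13.7: (17.9,-8) -> (31.6,-8) [heading=0, draw]
REPEAT 3 [
  -- iteration 1/3 --
  RT 135: heading 0 -> 225
  REPEAT 2 [
    -- iteration 1/2 --
    PD: pen down
    RT 45: heading 225 -> 180
    PD: pen down
    -- iteration 2/2 --
    PD: pen down
    RT 45: heading 180 -> 135
    PD: pen down
  ]
  -- iteration 2/3 --
  RT 135: heading 135 -> 0
  REPEAT 2 [
    -- iteration 1/2 --
    PD: pen down
    RT 45: heading 0 -> 315
    PD: pen down
    -- iteration 2/2 --
    PD: pen down
    RT 45: heading 315 -> 270
    PD: pen down
  ]
  -- iteration 3/3 --
  RT 135: heading 270 -> 135
  REPEAT 2 [
    -- iteration 1/2 --
    PD: pen down
    RT 45: heading 135 -> 90
    PD: pen down
    -- iteration 2/2 --
    PD: pen down
    RT 45: heading 90 -> 45
    PD: pen down
  ]
]
RT 135: heading 45 -> 270
FD 10.3: (31.6,-8) -> (31.6,-18.3) [heading=270, draw]
PD: pen down
FD 1.5: (31.6,-18.3) -> (31.6,-19.8) [heading=270, draw]
Final: pos=(31.6,-19.8), heading=270, 4 segment(s) drawn

Answer: 31.6 -19.8 270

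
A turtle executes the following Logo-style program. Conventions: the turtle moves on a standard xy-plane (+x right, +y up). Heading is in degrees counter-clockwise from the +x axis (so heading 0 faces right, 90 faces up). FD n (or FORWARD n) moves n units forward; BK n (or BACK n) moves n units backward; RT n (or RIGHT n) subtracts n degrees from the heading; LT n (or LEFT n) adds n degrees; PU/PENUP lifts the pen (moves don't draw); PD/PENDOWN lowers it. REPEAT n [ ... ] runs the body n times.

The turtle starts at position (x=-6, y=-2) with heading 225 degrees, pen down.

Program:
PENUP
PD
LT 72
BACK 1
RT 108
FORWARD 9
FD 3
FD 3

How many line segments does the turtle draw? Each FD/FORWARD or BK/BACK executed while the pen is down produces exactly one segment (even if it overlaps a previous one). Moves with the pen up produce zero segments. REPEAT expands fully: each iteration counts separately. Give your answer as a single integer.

Answer: 4

Derivation:
Executing turtle program step by step:
Start: pos=(-6,-2), heading=225, pen down
PU: pen up
PD: pen down
LT 72: heading 225 -> 297
BK 1: (-6,-2) -> (-6.454,-1.109) [heading=297, draw]
RT 108: heading 297 -> 189
FD 9: (-6.454,-1.109) -> (-15.343,-2.517) [heading=189, draw]
FD 3: (-15.343,-2.517) -> (-18.306,-2.986) [heading=189, draw]
FD 3: (-18.306,-2.986) -> (-21.269,-3.456) [heading=189, draw]
Final: pos=(-21.269,-3.456), heading=189, 4 segment(s) drawn
Segments drawn: 4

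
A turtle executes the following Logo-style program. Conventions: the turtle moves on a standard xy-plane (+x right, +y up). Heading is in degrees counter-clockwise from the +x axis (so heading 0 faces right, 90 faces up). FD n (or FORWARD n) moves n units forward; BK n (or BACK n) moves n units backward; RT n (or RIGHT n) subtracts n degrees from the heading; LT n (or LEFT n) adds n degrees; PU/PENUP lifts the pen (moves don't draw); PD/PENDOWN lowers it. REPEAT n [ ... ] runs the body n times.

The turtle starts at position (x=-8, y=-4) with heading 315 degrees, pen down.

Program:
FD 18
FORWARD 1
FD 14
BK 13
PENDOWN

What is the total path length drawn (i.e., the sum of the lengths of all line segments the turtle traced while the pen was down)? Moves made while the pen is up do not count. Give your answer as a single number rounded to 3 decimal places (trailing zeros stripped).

Executing turtle program step by step:
Start: pos=(-8,-4), heading=315, pen down
FD 18: (-8,-4) -> (4.728,-16.728) [heading=315, draw]
FD 1: (4.728,-16.728) -> (5.435,-17.435) [heading=315, draw]
FD 14: (5.435,-17.435) -> (15.335,-27.335) [heading=315, draw]
BK 13: (15.335,-27.335) -> (6.142,-18.142) [heading=315, draw]
PD: pen down
Final: pos=(6.142,-18.142), heading=315, 4 segment(s) drawn

Segment lengths:
  seg 1: (-8,-4) -> (4.728,-16.728), length = 18
  seg 2: (4.728,-16.728) -> (5.435,-17.435), length = 1
  seg 3: (5.435,-17.435) -> (15.335,-27.335), length = 14
  seg 4: (15.335,-27.335) -> (6.142,-18.142), length = 13
Total = 46

Answer: 46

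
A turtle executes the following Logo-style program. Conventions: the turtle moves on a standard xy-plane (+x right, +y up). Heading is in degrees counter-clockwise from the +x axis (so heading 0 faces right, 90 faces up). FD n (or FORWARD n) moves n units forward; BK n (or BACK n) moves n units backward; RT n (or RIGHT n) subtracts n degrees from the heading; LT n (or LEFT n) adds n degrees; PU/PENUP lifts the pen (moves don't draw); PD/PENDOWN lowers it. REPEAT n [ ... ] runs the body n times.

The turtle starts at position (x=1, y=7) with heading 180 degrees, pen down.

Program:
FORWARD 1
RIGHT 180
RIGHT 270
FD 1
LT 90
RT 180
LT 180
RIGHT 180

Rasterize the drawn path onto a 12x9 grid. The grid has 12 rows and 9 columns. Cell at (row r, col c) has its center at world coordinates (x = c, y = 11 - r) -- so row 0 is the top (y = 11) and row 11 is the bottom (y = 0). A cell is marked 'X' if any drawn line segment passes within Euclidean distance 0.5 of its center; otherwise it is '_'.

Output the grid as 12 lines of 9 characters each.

Segment 0: (1,7) -> (0,7)
Segment 1: (0,7) -> (-0,8)

Answer: _________
_________
_________
X________
XX_______
_________
_________
_________
_________
_________
_________
_________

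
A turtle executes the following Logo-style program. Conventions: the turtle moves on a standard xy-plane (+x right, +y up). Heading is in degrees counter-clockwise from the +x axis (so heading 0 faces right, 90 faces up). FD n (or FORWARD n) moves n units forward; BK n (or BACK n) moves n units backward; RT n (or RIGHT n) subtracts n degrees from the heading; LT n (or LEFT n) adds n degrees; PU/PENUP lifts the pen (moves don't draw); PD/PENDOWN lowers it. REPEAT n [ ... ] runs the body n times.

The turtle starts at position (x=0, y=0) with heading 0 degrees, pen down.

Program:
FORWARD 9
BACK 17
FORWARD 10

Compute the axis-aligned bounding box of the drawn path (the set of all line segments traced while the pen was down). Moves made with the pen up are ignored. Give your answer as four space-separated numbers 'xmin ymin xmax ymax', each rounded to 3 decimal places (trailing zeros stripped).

Answer: -8 0 9 0

Derivation:
Executing turtle program step by step:
Start: pos=(0,0), heading=0, pen down
FD 9: (0,0) -> (9,0) [heading=0, draw]
BK 17: (9,0) -> (-8,0) [heading=0, draw]
FD 10: (-8,0) -> (2,0) [heading=0, draw]
Final: pos=(2,0), heading=0, 3 segment(s) drawn

Segment endpoints: x in {-8, 0, 2, 9}, y in {0}
xmin=-8, ymin=0, xmax=9, ymax=0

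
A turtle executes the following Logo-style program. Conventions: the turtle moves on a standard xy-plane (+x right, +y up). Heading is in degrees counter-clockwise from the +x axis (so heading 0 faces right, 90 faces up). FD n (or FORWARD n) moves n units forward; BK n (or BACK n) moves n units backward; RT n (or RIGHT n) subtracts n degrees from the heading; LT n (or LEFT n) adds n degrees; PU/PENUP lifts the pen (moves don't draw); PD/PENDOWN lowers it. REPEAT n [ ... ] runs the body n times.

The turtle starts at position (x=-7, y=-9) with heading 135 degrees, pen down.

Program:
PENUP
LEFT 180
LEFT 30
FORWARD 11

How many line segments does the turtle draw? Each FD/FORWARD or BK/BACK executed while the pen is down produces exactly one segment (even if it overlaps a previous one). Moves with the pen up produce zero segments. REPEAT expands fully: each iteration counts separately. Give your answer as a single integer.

Answer: 0

Derivation:
Executing turtle program step by step:
Start: pos=(-7,-9), heading=135, pen down
PU: pen up
LT 180: heading 135 -> 315
LT 30: heading 315 -> 345
FD 11: (-7,-9) -> (3.625,-11.847) [heading=345, move]
Final: pos=(3.625,-11.847), heading=345, 0 segment(s) drawn
Segments drawn: 0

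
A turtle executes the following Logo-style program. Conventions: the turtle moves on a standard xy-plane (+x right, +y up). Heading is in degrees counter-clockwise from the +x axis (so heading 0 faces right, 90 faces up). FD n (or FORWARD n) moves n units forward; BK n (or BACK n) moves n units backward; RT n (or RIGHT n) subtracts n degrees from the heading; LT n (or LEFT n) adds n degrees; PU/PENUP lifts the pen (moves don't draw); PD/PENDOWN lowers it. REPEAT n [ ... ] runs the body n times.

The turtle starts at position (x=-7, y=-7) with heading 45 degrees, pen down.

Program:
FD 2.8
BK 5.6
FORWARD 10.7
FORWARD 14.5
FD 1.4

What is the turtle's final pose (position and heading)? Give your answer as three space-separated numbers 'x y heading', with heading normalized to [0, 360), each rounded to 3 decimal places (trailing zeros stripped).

Executing turtle program step by step:
Start: pos=(-7,-7), heading=45, pen down
FD 2.8: (-7,-7) -> (-5.02,-5.02) [heading=45, draw]
BK 5.6: (-5.02,-5.02) -> (-8.98,-8.98) [heading=45, draw]
FD 10.7: (-8.98,-8.98) -> (-1.414,-1.414) [heading=45, draw]
FD 14.5: (-1.414,-1.414) -> (8.839,8.839) [heading=45, draw]
FD 1.4: (8.839,8.839) -> (9.829,9.829) [heading=45, draw]
Final: pos=(9.829,9.829), heading=45, 5 segment(s) drawn

Answer: 9.829 9.829 45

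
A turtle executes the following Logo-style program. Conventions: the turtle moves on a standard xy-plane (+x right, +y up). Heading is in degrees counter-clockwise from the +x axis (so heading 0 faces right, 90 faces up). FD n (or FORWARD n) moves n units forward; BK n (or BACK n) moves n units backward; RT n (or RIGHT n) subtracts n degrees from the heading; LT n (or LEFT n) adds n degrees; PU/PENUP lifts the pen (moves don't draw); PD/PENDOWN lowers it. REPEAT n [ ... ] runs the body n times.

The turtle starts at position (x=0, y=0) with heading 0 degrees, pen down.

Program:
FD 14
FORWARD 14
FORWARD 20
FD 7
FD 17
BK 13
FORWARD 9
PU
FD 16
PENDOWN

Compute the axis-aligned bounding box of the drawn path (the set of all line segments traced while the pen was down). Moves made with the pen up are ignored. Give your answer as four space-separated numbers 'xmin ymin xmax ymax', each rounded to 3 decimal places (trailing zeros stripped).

Executing turtle program step by step:
Start: pos=(0,0), heading=0, pen down
FD 14: (0,0) -> (14,0) [heading=0, draw]
FD 14: (14,0) -> (28,0) [heading=0, draw]
FD 20: (28,0) -> (48,0) [heading=0, draw]
FD 7: (48,0) -> (55,0) [heading=0, draw]
FD 17: (55,0) -> (72,0) [heading=0, draw]
BK 13: (72,0) -> (59,0) [heading=0, draw]
FD 9: (59,0) -> (68,0) [heading=0, draw]
PU: pen up
FD 16: (68,0) -> (84,0) [heading=0, move]
PD: pen down
Final: pos=(84,0), heading=0, 7 segment(s) drawn

Segment endpoints: x in {0, 14, 28, 48, 55, 59, 68, 72}, y in {0}
xmin=0, ymin=0, xmax=72, ymax=0

Answer: 0 0 72 0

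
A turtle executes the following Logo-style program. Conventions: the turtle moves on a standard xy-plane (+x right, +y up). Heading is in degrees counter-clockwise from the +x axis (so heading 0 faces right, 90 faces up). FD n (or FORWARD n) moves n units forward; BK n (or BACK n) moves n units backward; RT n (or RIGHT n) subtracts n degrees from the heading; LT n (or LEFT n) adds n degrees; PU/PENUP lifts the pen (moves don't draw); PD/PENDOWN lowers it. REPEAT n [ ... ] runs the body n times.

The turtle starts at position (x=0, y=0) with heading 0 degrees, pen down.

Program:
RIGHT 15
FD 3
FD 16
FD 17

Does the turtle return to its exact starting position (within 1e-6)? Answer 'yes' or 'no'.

Answer: no

Derivation:
Executing turtle program step by step:
Start: pos=(0,0), heading=0, pen down
RT 15: heading 0 -> 345
FD 3: (0,0) -> (2.898,-0.776) [heading=345, draw]
FD 16: (2.898,-0.776) -> (18.353,-4.918) [heading=345, draw]
FD 17: (18.353,-4.918) -> (34.773,-9.317) [heading=345, draw]
Final: pos=(34.773,-9.317), heading=345, 3 segment(s) drawn

Start position: (0, 0)
Final position: (34.773, -9.317)
Distance = 36; >= 1e-6 -> NOT closed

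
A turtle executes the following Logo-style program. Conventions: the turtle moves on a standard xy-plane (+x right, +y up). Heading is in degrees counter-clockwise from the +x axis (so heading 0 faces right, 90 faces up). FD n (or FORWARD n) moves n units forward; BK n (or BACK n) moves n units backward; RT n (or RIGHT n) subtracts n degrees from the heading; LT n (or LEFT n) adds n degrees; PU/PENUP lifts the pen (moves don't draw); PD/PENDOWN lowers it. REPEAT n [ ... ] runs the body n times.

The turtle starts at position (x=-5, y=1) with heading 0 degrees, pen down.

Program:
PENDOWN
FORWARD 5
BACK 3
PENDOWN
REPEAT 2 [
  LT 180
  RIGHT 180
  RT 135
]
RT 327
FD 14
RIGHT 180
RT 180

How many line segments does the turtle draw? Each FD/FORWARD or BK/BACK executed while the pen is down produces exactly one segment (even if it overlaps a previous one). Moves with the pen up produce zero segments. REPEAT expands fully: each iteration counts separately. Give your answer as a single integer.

Executing turtle program step by step:
Start: pos=(-5,1), heading=0, pen down
PD: pen down
FD 5: (-5,1) -> (0,1) [heading=0, draw]
BK 3: (0,1) -> (-3,1) [heading=0, draw]
PD: pen down
REPEAT 2 [
  -- iteration 1/2 --
  LT 180: heading 0 -> 180
  RT 180: heading 180 -> 0
  RT 135: heading 0 -> 225
  -- iteration 2/2 --
  LT 180: heading 225 -> 45
  RT 180: heading 45 -> 225
  RT 135: heading 225 -> 90
]
RT 327: heading 90 -> 123
FD 14: (-3,1) -> (-10.625,12.741) [heading=123, draw]
RT 180: heading 123 -> 303
RT 180: heading 303 -> 123
Final: pos=(-10.625,12.741), heading=123, 3 segment(s) drawn
Segments drawn: 3

Answer: 3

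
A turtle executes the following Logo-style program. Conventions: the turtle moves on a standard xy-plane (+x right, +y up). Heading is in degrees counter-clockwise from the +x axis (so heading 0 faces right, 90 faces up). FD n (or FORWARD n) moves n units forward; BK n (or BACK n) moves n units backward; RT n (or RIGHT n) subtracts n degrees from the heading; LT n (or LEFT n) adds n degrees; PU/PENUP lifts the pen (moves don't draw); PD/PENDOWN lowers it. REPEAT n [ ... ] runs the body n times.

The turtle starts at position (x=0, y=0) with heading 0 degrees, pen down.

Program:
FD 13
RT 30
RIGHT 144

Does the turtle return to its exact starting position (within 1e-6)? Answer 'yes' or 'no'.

Answer: no

Derivation:
Executing turtle program step by step:
Start: pos=(0,0), heading=0, pen down
FD 13: (0,0) -> (13,0) [heading=0, draw]
RT 30: heading 0 -> 330
RT 144: heading 330 -> 186
Final: pos=(13,0), heading=186, 1 segment(s) drawn

Start position: (0, 0)
Final position: (13, 0)
Distance = 13; >= 1e-6 -> NOT closed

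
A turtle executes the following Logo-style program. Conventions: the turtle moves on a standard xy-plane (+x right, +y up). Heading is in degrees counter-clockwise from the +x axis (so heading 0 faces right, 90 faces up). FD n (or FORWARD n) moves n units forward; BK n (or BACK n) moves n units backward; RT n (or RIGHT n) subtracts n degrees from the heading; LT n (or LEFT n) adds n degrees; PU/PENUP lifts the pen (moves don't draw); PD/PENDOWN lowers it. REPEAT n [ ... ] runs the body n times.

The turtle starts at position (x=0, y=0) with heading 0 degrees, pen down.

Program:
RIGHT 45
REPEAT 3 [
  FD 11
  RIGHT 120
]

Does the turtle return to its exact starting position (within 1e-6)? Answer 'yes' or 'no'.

Executing turtle program step by step:
Start: pos=(0,0), heading=0, pen down
RT 45: heading 0 -> 315
REPEAT 3 [
  -- iteration 1/3 --
  FD 11: (0,0) -> (7.778,-7.778) [heading=315, draw]
  RT 120: heading 315 -> 195
  -- iteration 2/3 --
  FD 11: (7.778,-7.778) -> (-2.847,-10.625) [heading=195, draw]
  RT 120: heading 195 -> 75
  -- iteration 3/3 --
  FD 11: (-2.847,-10.625) -> (0,0) [heading=75, draw]
  RT 120: heading 75 -> 315
]
Final: pos=(0,0), heading=315, 3 segment(s) drawn

Start position: (0, 0)
Final position: (0, 0)
Distance = 0; < 1e-6 -> CLOSED

Answer: yes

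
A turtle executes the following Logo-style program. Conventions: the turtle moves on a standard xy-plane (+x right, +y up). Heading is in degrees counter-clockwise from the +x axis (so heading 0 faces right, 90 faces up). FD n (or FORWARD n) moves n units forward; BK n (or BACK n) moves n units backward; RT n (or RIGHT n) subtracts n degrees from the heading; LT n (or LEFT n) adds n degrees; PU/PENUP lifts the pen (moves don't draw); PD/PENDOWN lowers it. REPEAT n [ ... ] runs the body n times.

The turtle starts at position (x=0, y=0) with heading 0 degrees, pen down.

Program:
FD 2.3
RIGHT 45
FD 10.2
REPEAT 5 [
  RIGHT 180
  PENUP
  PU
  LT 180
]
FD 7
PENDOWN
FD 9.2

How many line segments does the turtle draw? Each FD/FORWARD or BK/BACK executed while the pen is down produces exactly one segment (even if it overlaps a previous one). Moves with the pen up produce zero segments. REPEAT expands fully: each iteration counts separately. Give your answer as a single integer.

Answer: 3

Derivation:
Executing turtle program step by step:
Start: pos=(0,0), heading=0, pen down
FD 2.3: (0,0) -> (2.3,0) [heading=0, draw]
RT 45: heading 0 -> 315
FD 10.2: (2.3,0) -> (9.512,-7.212) [heading=315, draw]
REPEAT 5 [
  -- iteration 1/5 --
  RT 180: heading 315 -> 135
  PU: pen up
  PU: pen up
  LT 180: heading 135 -> 315
  -- iteration 2/5 --
  RT 180: heading 315 -> 135
  PU: pen up
  PU: pen up
  LT 180: heading 135 -> 315
  -- iteration 3/5 --
  RT 180: heading 315 -> 135
  PU: pen up
  PU: pen up
  LT 180: heading 135 -> 315
  -- iteration 4/5 --
  RT 180: heading 315 -> 135
  PU: pen up
  PU: pen up
  LT 180: heading 135 -> 315
  -- iteration 5/5 --
  RT 180: heading 315 -> 135
  PU: pen up
  PU: pen up
  LT 180: heading 135 -> 315
]
FD 7: (9.512,-7.212) -> (14.462,-12.162) [heading=315, move]
PD: pen down
FD 9.2: (14.462,-12.162) -> (20.968,-18.668) [heading=315, draw]
Final: pos=(20.968,-18.668), heading=315, 3 segment(s) drawn
Segments drawn: 3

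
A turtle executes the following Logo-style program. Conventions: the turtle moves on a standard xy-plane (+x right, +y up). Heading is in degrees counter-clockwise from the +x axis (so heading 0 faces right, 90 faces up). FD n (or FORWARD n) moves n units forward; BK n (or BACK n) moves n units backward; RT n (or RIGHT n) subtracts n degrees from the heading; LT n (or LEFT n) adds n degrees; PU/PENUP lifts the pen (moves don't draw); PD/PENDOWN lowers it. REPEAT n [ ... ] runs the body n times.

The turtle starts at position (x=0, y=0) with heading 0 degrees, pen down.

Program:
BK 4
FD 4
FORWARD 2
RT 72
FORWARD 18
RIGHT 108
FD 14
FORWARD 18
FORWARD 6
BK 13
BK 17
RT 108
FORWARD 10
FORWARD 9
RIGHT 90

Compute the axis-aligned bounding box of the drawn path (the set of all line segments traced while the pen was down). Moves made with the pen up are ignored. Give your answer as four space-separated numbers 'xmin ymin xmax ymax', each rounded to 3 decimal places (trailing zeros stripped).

Answer: -30.438 -17.119 7.562 0.951

Derivation:
Executing turtle program step by step:
Start: pos=(0,0), heading=0, pen down
BK 4: (0,0) -> (-4,0) [heading=0, draw]
FD 4: (-4,0) -> (0,0) [heading=0, draw]
FD 2: (0,0) -> (2,0) [heading=0, draw]
RT 72: heading 0 -> 288
FD 18: (2,0) -> (7.562,-17.119) [heading=288, draw]
RT 108: heading 288 -> 180
FD 14: (7.562,-17.119) -> (-6.438,-17.119) [heading=180, draw]
FD 18: (-6.438,-17.119) -> (-24.438,-17.119) [heading=180, draw]
FD 6: (-24.438,-17.119) -> (-30.438,-17.119) [heading=180, draw]
BK 13: (-30.438,-17.119) -> (-17.438,-17.119) [heading=180, draw]
BK 17: (-17.438,-17.119) -> (-0.438,-17.119) [heading=180, draw]
RT 108: heading 180 -> 72
FD 10: (-0.438,-17.119) -> (2.652,-7.608) [heading=72, draw]
FD 9: (2.652,-7.608) -> (5.434,0.951) [heading=72, draw]
RT 90: heading 72 -> 342
Final: pos=(5.434,0.951), heading=342, 11 segment(s) drawn

Segment endpoints: x in {-30.438, -24.438, -17.438, -6.438, -4, -0.438, 0, 2, 2.652, 5.434, 7.562}, y in {-17.119, -17.119, -7.608, 0, 0.951}
xmin=-30.438, ymin=-17.119, xmax=7.562, ymax=0.951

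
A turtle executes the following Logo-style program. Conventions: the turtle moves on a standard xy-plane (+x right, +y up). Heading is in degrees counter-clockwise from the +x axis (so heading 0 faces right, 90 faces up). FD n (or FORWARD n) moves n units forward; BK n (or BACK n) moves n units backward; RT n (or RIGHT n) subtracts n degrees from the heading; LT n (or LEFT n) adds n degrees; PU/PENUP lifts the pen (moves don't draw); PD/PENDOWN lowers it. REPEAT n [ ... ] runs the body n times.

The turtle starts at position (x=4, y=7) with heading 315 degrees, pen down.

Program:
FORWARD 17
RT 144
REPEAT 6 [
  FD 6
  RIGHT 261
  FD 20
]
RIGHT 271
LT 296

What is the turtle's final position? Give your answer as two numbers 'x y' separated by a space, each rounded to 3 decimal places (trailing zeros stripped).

Answer: 33.999 -19.984

Derivation:
Executing turtle program step by step:
Start: pos=(4,7), heading=315, pen down
FD 17: (4,7) -> (16.021,-5.021) [heading=315, draw]
RT 144: heading 315 -> 171
REPEAT 6 [
  -- iteration 1/6 --
  FD 6: (16.021,-5.021) -> (10.095,-4.082) [heading=171, draw]
  RT 261: heading 171 -> 270
  FD 20: (10.095,-4.082) -> (10.095,-24.082) [heading=270, draw]
  -- iteration 2/6 --
  FD 6: (10.095,-24.082) -> (10.095,-30.082) [heading=270, draw]
  RT 261: heading 270 -> 9
  FD 20: (10.095,-30.082) -> (29.848,-26.954) [heading=9, draw]
  -- iteration 3/6 --
  FD 6: (29.848,-26.954) -> (35.775,-26.015) [heading=9, draw]
  RT 261: heading 9 -> 108
  FD 20: (35.775,-26.015) -> (29.594,-6.994) [heading=108, draw]
  -- iteration 4/6 --
  FD 6: (29.594,-6.994) -> (27.74,-1.287) [heading=108, draw]
  RT 261: heading 108 -> 207
  FD 20: (27.74,-1.287) -> (9.92,-10.367) [heading=207, draw]
  -- iteration 5/6 --
  FD 6: (9.92,-10.367) -> (4.574,-13.091) [heading=207, draw]
  RT 261: heading 207 -> 306
  FD 20: (4.574,-13.091) -> (16.33,-29.272) [heading=306, draw]
  -- iteration 6/6 --
  FD 6: (16.33,-29.272) -> (19.856,-34.126) [heading=306, draw]
  RT 261: heading 306 -> 45
  FD 20: (19.856,-34.126) -> (33.999,-19.984) [heading=45, draw]
]
RT 271: heading 45 -> 134
LT 296: heading 134 -> 70
Final: pos=(33.999,-19.984), heading=70, 13 segment(s) drawn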